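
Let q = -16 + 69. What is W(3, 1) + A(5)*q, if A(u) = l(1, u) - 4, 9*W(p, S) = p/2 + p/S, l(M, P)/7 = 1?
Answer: 319/2 ≈ 159.50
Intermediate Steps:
l(M, P) = 7 (l(M, P) = 7*1 = 7)
W(p, S) = p/18 + p/(9*S) (W(p, S) = (p/2 + p/S)/9 = p/18 + p/(9*S))
A(u) = 3 (A(u) = 7 - 4 = 3)
q = 53
W(3, 1) + A(5)*q = (1/18)*3*(2 + 1)/1 + 3*53 = (1/18)*3*1*3 + 159 = ½ + 159 = 319/2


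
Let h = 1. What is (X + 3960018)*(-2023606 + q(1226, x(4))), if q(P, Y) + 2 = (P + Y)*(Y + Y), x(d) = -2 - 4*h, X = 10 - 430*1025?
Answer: -7173161344944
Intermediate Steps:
X = -440740 (X = 10 - 440750 = -440740)
x(d) = -6 (x(d) = -2 - 4*1 = -2 - 4 = -6)
q(P, Y) = -2 + 2*Y*(P + Y) (q(P, Y) = -2 + (P + Y)*(Y + Y) = -2 + (P + Y)*(2*Y) = -2 + 2*Y*(P + Y))
(X + 3960018)*(-2023606 + q(1226, x(4))) = (-440740 + 3960018)*(-2023606 + (-2 + 2*(-6)**2 + 2*1226*(-6))) = 3519278*(-2023606 + (-2 + 2*36 - 14712)) = 3519278*(-2023606 + (-2 + 72 - 14712)) = 3519278*(-2023606 - 14642) = 3519278*(-2038248) = -7173161344944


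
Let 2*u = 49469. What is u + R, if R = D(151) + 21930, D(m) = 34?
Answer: 93397/2 ≈ 46699.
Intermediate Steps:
u = 49469/2 (u = (½)*49469 = 49469/2 ≈ 24735.)
R = 21964 (R = 34 + 21930 = 21964)
u + R = 49469/2 + 21964 = 93397/2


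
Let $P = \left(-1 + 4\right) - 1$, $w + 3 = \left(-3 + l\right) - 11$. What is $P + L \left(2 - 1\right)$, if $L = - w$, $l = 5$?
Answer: $14$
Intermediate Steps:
$w = -12$ ($w = -3 + \left(\left(-3 + 5\right) - 11\right) = -3 + \left(2 - 11\right) = -3 - 9 = -12$)
$L = 12$ ($L = \left(-1\right) \left(-12\right) = 12$)
$P = 2$ ($P = 3 - 1 = 2$)
$P + L \left(2 - 1\right) = 2 + 12 \left(2 - 1\right) = 2 + 12 \cdot 1 = 2 + 12 = 14$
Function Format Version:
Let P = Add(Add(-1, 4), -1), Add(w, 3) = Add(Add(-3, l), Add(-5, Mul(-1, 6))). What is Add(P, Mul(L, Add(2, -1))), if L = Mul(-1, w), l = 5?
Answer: 14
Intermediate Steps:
w = -12 (w = Add(-3, Add(Add(-3, 5), Add(-5, Mul(-1, 6)))) = Add(-3, Add(2, Add(-5, -6))) = Add(-3, Add(2, -11)) = Add(-3, -9) = -12)
L = 12 (L = Mul(-1, -12) = 12)
P = 2 (P = Add(3, -1) = 2)
Add(P, Mul(L, Add(2, -1))) = Add(2, Mul(12, Add(2, -1))) = Add(2, Mul(12, 1)) = Add(2, 12) = 14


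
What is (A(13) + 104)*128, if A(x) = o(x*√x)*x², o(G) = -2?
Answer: -29952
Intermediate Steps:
A(x) = -2*x²
(A(13) + 104)*128 = (-2*13² + 104)*128 = (-2*169 + 104)*128 = (-338 + 104)*128 = -234*128 = -29952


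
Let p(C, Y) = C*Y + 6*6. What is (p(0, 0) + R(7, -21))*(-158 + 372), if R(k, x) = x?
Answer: 3210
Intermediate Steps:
p(C, Y) = 36 + C*Y (p(C, Y) = C*Y + 36 = 36 + C*Y)
(p(0, 0) + R(7, -21))*(-158 + 372) = ((36 + 0*0) - 21)*(-158 + 372) = ((36 + 0) - 21)*214 = (36 - 21)*214 = 15*214 = 3210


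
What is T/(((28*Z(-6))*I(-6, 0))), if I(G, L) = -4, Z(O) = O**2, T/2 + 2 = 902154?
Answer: -112769/252 ≈ -447.50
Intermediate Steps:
T = 1804304 (T = -4 + 2*902154 = -4 + 1804308 = 1804304)
T/(((28*Z(-6))*I(-6, 0))) = 1804304/(((28*(-6)**2)*(-4))) = 1804304/(((28*36)*(-4))) = 1804304/((1008*(-4))) = 1804304/(-4032) = 1804304*(-1/4032) = -112769/252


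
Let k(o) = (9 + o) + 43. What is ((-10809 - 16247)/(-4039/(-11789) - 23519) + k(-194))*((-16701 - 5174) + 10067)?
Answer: 674163656000/405353 ≈ 1.6632e+6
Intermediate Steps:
k(o) = 52 + o
((-10809 - 16247)/(-4039/(-11789) - 23519) + k(-194))*((-16701 - 5174) + 10067) = ((-10809 - 16247)/(-4039/(-11789) - 23519) + (52 - 194))*((-16701 - 5174) + 10067) = (-27056/(-4039*(-1/11789) - 23519) - 142)*(-21875 + 10067) = (-27056/(4039/11789 - 23519) - 142)*(-11808) = (-27056/(-277261452/11789) - 142)*(-11808) = (-27056*(-11789/277261452) - 142)*(-11808) = (4196884/3648177 - 142)*(-11808) = -513844250/3648177*(-11808) = 674163656000/405353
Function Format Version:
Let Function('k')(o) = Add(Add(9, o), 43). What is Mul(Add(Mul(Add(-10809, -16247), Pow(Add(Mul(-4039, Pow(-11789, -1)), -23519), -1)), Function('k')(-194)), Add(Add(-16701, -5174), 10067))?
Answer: Rational(674163656000, 405353) ≈ 1.6632e+6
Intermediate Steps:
Function('k')(o) = Add(52, o)
Mul(Add(Mul(Add(-10809, -16247), Pow(Add(Mul(-4039, Pow(-11789, -1)), -23519), -1)), Function('k')(-194)), Add(Add(-16701, -5174), 10067)) = Mul(Add(Mul(Add(-10809, -16247), Pow(Add(Mul(-4039, Pow(-11789, -1)), -23519), -1)), Add(52, -194)), Add(Add(-16701, -5174), 10067)) = Mul(Add(Mul(-27056, Pow(Add(Mul(-4039, Rational(-1, 11789)), -23519), -1)), -142), Add(-21875, 10067)) = Mul(Add(Mul(-27056, Pow(Add(Rational(4039, 11789), -23519), -1)), -142), -11808) = Mul(Add(Mul(-27056, Pow(Rational(-277261452, 11789), -1)), -142), -11808) = Mul(Add(Mul(-27056, Rational(-11789, 277261452)), -142), -11808) = Mul(Add(Rational(4196884, 3648177), -142), -11808) = Mul(Rational(-513844250, 3648177), -11808) = Rational(674163656000, 405353)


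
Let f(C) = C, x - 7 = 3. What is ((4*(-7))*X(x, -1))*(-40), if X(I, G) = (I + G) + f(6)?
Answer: 16800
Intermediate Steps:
x = 10 (x = 7 + 3 = 10)
X(I, G) = 6 + G + I (X(I, G) = (I + G) + 6 = (G + I) + 6 = 6 + G + I)
((4*(-7))*X(x, -1))*(-40) = ((4*(-7))*(6 - 1 + 10))*(-40) = -28*15*(-40) = -420*(-40) = 16800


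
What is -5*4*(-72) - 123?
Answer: 1317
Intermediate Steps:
-5*4*(-72) - 123 = -20*(-72) - 123 = 1440 - 123 = 1317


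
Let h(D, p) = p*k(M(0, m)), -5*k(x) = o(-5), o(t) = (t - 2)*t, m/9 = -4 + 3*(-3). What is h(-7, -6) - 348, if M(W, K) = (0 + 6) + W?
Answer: -306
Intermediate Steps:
m = -117 (m = 9*(-4 + 3*(-3)) = 9*(-4 - 9) = 9*(-13) = -117)
M(W, K) = 6 + W
o(t) = t*(-2 + t) (o(t) = (-2 + t)*t = t*(-2 + t))
k(x) = -7 (k(x) = -(-1)*(-2 - 5) = -(-1)*(-7) = -⅕*35 = -7)
h(D, p) = -7*p (h(D, p) = p*(-7) = -7*p)
h(-7, -6) - 348 = -7*(-6) - 348 = 42 - 348 = -306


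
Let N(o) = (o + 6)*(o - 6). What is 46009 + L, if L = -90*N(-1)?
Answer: 49159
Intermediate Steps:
N(o) = (-6 + o)*(6 + o) (N(o) = (6 + o)*(-6 + o) = (-6 + o)*(6 + o))
L = 3150 (L = -90*(-36 + (-1)²) = -90*(-36 + 1) = -90*(-35) = 3150)
46009 + L = 46009 + 3150 = 49159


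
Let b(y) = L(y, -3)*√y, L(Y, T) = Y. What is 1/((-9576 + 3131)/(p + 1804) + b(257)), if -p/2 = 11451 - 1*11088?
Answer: 6947710/19725861393787 + 298655588*√257/19725861393787 ≈ 0.00024307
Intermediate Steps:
p = -726 (p = -2*(11451 - 1*11088) = -2*(11451 - 11088) = -2*363 = -726)
b(y) = y^(3/2) (b(y) = y*√y = y^(3/2))
1/((-9576 + 3131)/(p + 1804) + b(257)) = 1/((-9576 + 3131)/(-726 + 1804) + 257^(3/2)) = 1/(-6445/1078 + 257*√257)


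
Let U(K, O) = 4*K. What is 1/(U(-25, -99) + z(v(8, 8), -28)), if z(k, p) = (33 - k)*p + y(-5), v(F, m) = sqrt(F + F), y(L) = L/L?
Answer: -1/911 ≈ -0.0010977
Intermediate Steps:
y(L) = 1
v(F, m) = sqrt(2)*sqrt(F) (v(F, m) = sqrt(2*F) = sqrt(2)*sqrt(F))
z(k, p) = 1 + p*(33 - k) (z(k, p) = (33 - k)*p + 1 = p*(33 - k) + 1 = 1 + p*(33 - k))
1/(U(-25, -99) + z(v(8, 8), -28)) = 1/(4*(-25) + (1 + 33*(-28) - 1*sqrt(2)*sqrt(8)*(-28))) = 1/(-100 + (1 - 924 - 1*sqrt(2)*(2*sqrt(2))*(-28))) = 1/(-100 + (1 - 924 - 1*4*(-28))) = 1/(-100 + (1 - 924 + 112)) = 1/(-100 - 811) = 1/(-911) = -1/911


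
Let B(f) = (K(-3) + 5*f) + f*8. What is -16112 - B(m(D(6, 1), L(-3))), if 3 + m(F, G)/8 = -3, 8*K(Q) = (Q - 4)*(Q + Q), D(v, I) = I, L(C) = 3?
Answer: -61973/4 ≈ -15493.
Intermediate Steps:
K(Q) = Q*(-4 + Q)/4 (K(Q) = ((Q - 4)*(Q + Q))/8 = ((-4 + Q)*(2*Q))/8 = (2*Q*(-4 + Q))/8 = Q*(-4 + Q)/4)
m(F, G) = -48 (m(F, G) = -24 + 8*(-3) = -24 - 24 = -48)
B(f) = 21/4 + 13*f (B(f) = ((1/4)*(-3)*(-4 - 3) + 5*f) + f*8 = ((1/4)*(-3)*(-7) + 5*f) + 8*f = (21/4 + 5*f) + 8*f = 21/4 + 13*f)
-16112 - B(m(D(6, 1), L(-3))) = -16112 - (21/4 + 13*(-48)) = -16112 - (21/4 - 624) = -16112 - 1*(-2475/4) = -16112 + 2475/4 = -61973/4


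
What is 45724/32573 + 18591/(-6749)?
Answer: -296973367/219835177 ≈ -1.3509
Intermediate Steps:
45724/32573 + 18591/(-6749) = 45724*(1/32573) + 18591*(-1/6749) = 45724/32573 - 18591/6749 = -296973367/219835177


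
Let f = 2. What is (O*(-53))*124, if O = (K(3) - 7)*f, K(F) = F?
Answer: 52576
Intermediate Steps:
O = -8 (O = (3 - 7)*2 = -4*2 = -8)
(O*(-53))*124 = -8*(-53)*124 = 424*124 = 52576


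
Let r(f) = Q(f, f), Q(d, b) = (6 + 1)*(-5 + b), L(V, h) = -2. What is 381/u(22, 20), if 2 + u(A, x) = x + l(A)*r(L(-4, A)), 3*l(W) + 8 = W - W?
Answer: 1143/446 ≈ 2.5628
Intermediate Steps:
Q(d, b) = -35 + 7*b (Q(d, b) = 7*(-5 + b) = -35 + 7*b)
l(W) = -8/3 (l(W) = -8/3 + (W - W)/3 = -8/3 + (1/3)*0 = -8/3 + 0 = -8/3)
r(f) = -35 + 7*f
u(A, x) = 386/3 + x (u(A, x) = -2 + (x - 8*(-35 + 7*(-2))/3) = -2 + (x - 8*(-35 - 14)/3) = -2 + (x - 8/3*(-49)) = -2 + (x + 392/3) = -2 + (392/3 + x) = 386/3 + x)
381/u(22, 20) = 381/(386/3 + 20) = 381/(446/3) = 381*(3/446) = 1143/446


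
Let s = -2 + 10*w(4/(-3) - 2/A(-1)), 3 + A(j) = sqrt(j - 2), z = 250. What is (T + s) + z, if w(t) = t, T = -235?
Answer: 14/3 + 5*I*sqrt(3)/3 ≈ 4.6667 + 2.8868*I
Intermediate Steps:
A(j) = -3 + sqrt(-2 + j) (A(j) = -3 + sqrt(j - 2) = -3 + sqrt(-2 + j))
s = -46/3 - 20/(-3 + I*sqrt(3)) (s = -2 + 10*(4/(-3) - 2/(-3 + sqrt(-2 - 1))) = -2 + 10*(4*(-1/3) - 2/(-3 + sqrt(-3))) = -2 + 10*(-4/3 - 2/(-3 + I*sqrt(3))) = -2 + (-40/3 - 20/(-3 + I*sqrt(3))) = -46/3 - 20/(-3 + I*sqrt(3)) ≈ -10.333 + 2.8868*I)
(T + s) + z = (-235 + (-31/3 + 5*I*sqrt(3)/3)) + 250 = (-736/3 + 5*I*sqrt(3)/3) + 250 = 14/3 + 5*I*sqrt(3)/3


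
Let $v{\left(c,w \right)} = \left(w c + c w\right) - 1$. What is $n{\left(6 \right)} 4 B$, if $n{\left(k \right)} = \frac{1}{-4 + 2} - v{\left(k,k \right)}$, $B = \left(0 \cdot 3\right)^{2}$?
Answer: $0$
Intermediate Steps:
$v{\left(c,w \right)} = -1 + 2 c w$ ($v{\left(c,w \right)} = \left(c w + c w\right) - 1 = 2 c w - 1 = -1 + 2 c w$)
$B = 0$ ($B = 0^{2} = 0$)
$n{\left(k \right)} = \frac{1}{2} - 2 k^{2}$ ($n{\left(k \right)} = \frac{1}{-4 + 2} - \left(-1 + 2 k k\right) = \frac{1}{-2} - \left(-1 + 2 k^{2}\right) = - \frac{1}{2} - \left(-1 + 2 k^{2}\right) = \frac{1}{2} - 2 k^{2}$)
$n{\left(6 \right)} 4 B = \left(\frac{1}{2} - 2 \cdot 6^{2}\right) 4 \cdot 0 = \left(\frac{1}{2} - 72\right) 4 \cdot 0 = \left(- \frac{143}{2}\right) 4 \cdot 0 = \left(-286\right) 0 = 0$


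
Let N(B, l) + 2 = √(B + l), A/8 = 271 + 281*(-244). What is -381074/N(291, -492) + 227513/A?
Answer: 416348346747/112000520 + 381074*I*√201/205 ≈ 3717.4 + 26354.0*I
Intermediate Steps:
A = -546344 (A = 8*(271 + 281*(-244)) = 8*(271 - 68564) = 8*(-68293) = -546344)
N(B, l) = -2 + √(B + l)
-381074/N(291, -492) + 227513/A = -381074/(-2 + √(291 - 492)) + 227513/(-546344) = -381074/(-2 + √(-201)) + 227513*(-1/546344) = -381074/(-2 + I*√201) - 227513/546344 = -227513/546344 - 381074/(-2 + I*√201)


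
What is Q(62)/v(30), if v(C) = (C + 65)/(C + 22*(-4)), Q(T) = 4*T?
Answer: -14384/95 ≈ -151.41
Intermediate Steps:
v(C) = (65 + C)/(-88 + C) (v(C) = (65 + C)/(C - 88) = (65 + C)/(-88 + C))
Q(62)/v(30) = (4*62)/(((65 + 30)/(-88 + 30))) = 248/((95/(-58))) = 248/((-1/58*95)) = 248/(-95/58) = 248*(-58/95) = -14384/95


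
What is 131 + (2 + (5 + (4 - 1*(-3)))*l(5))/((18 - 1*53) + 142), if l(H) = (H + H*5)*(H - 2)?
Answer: 15099/107 ≈ 141.11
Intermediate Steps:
l(H) = 6*H*(-2 + H) (l(H) = (H + 5*H)*(-2 + H) = (6*H)*(-2 + H) = 6*H*(-2 + H))
131 + (2 + (5 + (4 - 1*(-3)))*l(5))/((18 - 1*53) + 142) = 131 + (2 + (5 + (4 - 1*(-3)))*(6*5*(-2 + 5)))/((18 - 1*53) + 142) = 131 + (2 + (5 + (4 + 3))*(6*5*3))/((18 - 53) + 142) = 131 + (2 + (5 + 7)*90)/(-35 + 142) = 131 + (2 + 12*90)/107 = 131 + (2 + 1080)/107 = 131 + (1/107)*1082 = 131 + 1082/107 = 15099/107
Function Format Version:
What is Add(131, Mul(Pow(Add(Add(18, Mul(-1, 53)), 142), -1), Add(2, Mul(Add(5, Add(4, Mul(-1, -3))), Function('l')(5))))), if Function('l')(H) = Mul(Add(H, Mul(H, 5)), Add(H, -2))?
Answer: Rational(15099, 107) ≈ 141.11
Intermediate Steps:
Function('l')(H) = Mul(6, H, Add(-2, H)) (Function('l')(H) = Mul(Add(H, Mul(5, H)), Add(-2, H)) = Mul(Mul(6, H), Add(-2, H)) = Mul(6, H, Add(-2, H)))
Add(131, Mul(Pow(Add(Add(18, Mul(-1, 53)), 142), -1), Add(2, Mul(Add(5, Add(4, Mul(-1, -3))), Function('l')(5))))) = Add(131, Mul(Pow(Add(Add(18, Mul(-1, 53)), 142), -1), Add(2, Mul(Add(5, Add(4, Mul(-1, -3))), Mul(6, 5, Add(-2, 5)))))) = Add(131, Mul(Pow(Add(Add(18, -53), 142), -1), Add(2, Mul(Add(5, Add(4, 3)), Mul(6, 5, 3))))) = Add(131, Mul(Pow(Add(-35, 142), -1), Add(2, Mul(Add(5, 7), 90)))) = Add(131, Mul(Pow(107, -1), Add(2, Mul(12, 90)))) = Add(131, Mul(Rational(1, 107), Add(2, 1080))) = Add(131, Mul(Rational(1, 107), 1082)) = Add(131, Rational(1082, 107)) = Rational(15099, 107)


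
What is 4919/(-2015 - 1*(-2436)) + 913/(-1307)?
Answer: 6044760/550247 ≈ 10.986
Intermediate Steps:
4919/(-2015 - 1*(-2436)) + 913/(-1307) = 4919/(-2015 + 2436) + 913*(-1/1307) = 4919/421 - 913/1307 = 6044760/550247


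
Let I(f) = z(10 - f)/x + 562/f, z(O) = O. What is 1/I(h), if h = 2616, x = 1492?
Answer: -487884/747349 ≈ -0.65282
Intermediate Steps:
I(f) = 5/746 + 562/f - f/1492 (I(f) = (10 - f)/1492 + 562/f = (10 - f)*(1/1492) + 562/f = (5/746 - f/1492) + 562/f = 5/746 + 562/f - f/1492)
1/I(h) = 1/((1/1492)*(838504 + 2616*(10 - 1*2616))/2616) = 1/((1/1492)*(1/2616)*(838504 + 2616*(10 - 2616))) = 1/((1/1492)*(1/2616)*(838504 + 2616*(-2606))) = 1/((1/1492)*(1/2616)*(838504 - 6817296)) = 1/((1/1492)*(1/2616)*(-5978792)) = 1/(-747349/487884) = -487884/747349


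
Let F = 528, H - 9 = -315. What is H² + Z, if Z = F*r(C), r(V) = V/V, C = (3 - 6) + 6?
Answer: 94164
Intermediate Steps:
C = 3 (C = -3 + 6 = 3)
r(V) = 1
H = -306 (H = 9 - 315 = -306)
Z = 528 (Z = 528*1 = 528)
H² + Z = (-306)² + 528 = 93636 + 528 = 94164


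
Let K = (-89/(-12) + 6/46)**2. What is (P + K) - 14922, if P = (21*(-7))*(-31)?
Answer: -785225351/76176 ≈ -10308.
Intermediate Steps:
P = 4557 (P = -147*(-31) = 4557)
K = 4338889/76176 (K = (-89*(-1/12) + 6*(1/46))**2 = (89/12 + 3/23)**2 = (2083/276)**2 = 4338889/76176 ≈ 56.959)
(P + K) - 14922 = (4557 + 4338889/76176) - 14922 = 351472921/76176 - 14922 = -785225351/76176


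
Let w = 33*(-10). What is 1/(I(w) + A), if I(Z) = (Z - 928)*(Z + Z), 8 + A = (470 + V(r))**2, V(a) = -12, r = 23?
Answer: 1/1040036 ≈ 9.6151e-7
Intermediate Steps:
w = -330
A = 209756 (A = -8 + (470 - 12)**2 = -8 + 458**2 = -8 + 209764 = 209756)
I(Z) = 2*Z*(-928 + Z) (I(Z) = (-928 + Z)*(2*Z) = 2*Z*(-928 + Z))
1/(I(w) + A) = 1/(2*(-330)*(-928 - 330) + 209756) = 1/(2*(-330)*(-1258) + 209756) = 1/(830280 + 209756) = 1/1040036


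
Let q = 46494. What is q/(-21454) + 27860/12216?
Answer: 3717217/32760258 ≈ 0.11347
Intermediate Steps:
q/(-21454) + 27860/12216 = 46494/(-21454) + 27860/12216 = 46494*(-1/21454) + 27860*(1/12216) = -23247/10727 + 6965/3054 = 3717217/32760258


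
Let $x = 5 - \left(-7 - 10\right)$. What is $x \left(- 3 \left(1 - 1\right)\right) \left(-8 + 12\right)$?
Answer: $0$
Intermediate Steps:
$x = 22$ ($x = 5 - -17 = 5 + 17 = 22$)
$x \left(- 3 \left(1 - 1\right)\right) \left(-8 + 12\right) = 22 \left(- 3 \left(1 - 1\right)\right) \left(-8 + 12\right) = 22 \left(\left(-3\right) 0\right) 4 = 22 \cdot 0 \cdot 4 = 0 \cdot 4 = 0$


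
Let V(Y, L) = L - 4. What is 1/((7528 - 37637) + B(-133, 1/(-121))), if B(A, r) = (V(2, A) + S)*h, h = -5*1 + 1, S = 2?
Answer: -1/29569 ≈ -3.3819e-5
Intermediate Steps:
V(Y, L) = -4 + L
h = -4 (h = -5 + 1 = -4)
B(A, r) = 8 - 4*A (B(A, r) = ((-4 + A) + 2)*(-4) = (-2 + A)*(-4) = 8 - 4*A)
1/((7528 - 37637) + B(-133, 1/(-121))) = 1/((7528 - 37637) + (8 - 4*(-133))) = 1/(-30109 + (8 + 532)) = 1/(-30109 + 540) = 1/(-29569) = -1/29569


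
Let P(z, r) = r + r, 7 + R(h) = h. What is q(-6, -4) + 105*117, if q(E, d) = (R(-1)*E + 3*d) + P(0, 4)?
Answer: 12329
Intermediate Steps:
R(h) = -7 + h
P(z, r) = 2*r
q(E, d) = 8 - 8*E + 3*d (q(E, d) = ((-7 - 1)*E + 3*d) + 2*4 = (-8*E + 3*d) + 8 = 8 - 8*E + 3*d)
q(-6, -4) + 105*117 = (8 - 8*(-6) + 3*(-4)) + 105*117 = (8 + 48 - 12) + 12285 = 44 + 12285 = 12329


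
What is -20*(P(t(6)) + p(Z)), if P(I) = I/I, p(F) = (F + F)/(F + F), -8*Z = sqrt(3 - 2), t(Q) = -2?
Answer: -40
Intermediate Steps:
Z = -1/8 (Z = -sqrt(3 - 2)/8 = -sqrt(1)/8 = -1/8*1 = -1/8 ≈ -0.12500)
p(F) = 1 (p(F) = (2*F)/((2*F)) = (2*F)*(1/(2*F)) = 1)
P(I) = 1
-20*(P(t(6)) + p(Z)) = -20*(1 + 1) = -20*2 = -40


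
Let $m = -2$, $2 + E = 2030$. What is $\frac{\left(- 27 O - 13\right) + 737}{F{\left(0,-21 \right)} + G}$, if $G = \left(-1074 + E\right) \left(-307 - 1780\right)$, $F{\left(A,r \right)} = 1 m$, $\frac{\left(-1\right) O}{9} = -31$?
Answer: $\frac{619}{181000} \approx 0.0034199$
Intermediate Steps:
$O = 279$ ($O = \left(-9\right) \left(-31\right) = 279$)
$E = 2028$ ($E = -2 + 2030 = 2028$)
$F{\left(A,r \right)} = -2$ ($F{\left(A,r \right)} = 1 \left(-2\right) = -2$)
$G = -1990998$ ($G = \left(-1074 + 2028\right) \left(-307 - 1780\right) = 954 \left(-2087\right) = -1990998$)
$\frac{\left(- 27 O - 13\right) + 737}{F{\left(0,-21 \right)} + G} = \frac{\left(\left(-27\right) 279 - 13\right) + 737}{-2 - 1990998} = \frac{\left(-7533 - 13\right) + 737}{-1991000} = \left(-7546 + 737\right) \left(- \frac{1}{1991000}\right) = \left(-6809\right) \left(- \frac{1}{1991000}\right) = \frac{619}{181000}$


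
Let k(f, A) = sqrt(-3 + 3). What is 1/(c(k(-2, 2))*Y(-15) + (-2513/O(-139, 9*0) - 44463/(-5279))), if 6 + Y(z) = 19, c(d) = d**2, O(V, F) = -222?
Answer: 1171938/23136913 ≈ 0.050652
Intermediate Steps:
k(f, A) = 0 (k(f, A) = sqrt(0) = 0)
Y(z) = 13 (Y(z) = -6 + 19 = 13)
1/(c(k(-2, 2))*Y(-15) + (-2513/O(-139, 9*0) - 44463/(-5279))) = 1/(0**2*13 + (-2513/(-222) - 44463/(-5279))) = 1/(0*13 + (-2513*(-1/222) - 44463*(-1/5279))) = 1/(0 + (2513/222 + 44463/5279)) = 1/(0 + 23136913/1171938) = 1/(23136913/1171938) = 1171938/23136913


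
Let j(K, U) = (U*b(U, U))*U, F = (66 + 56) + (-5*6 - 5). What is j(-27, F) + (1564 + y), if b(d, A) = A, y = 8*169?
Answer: 661419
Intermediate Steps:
y = 1352
F = 87 (F = 122 + (-30 - 5) = 122 - 35 = 87)
j(K, U) = U**3 (j(K, U) = (U*U)*U = U**2*U = U**3)
j(-27, F) + (1564 + y) = 87**3 + (1564 + 1352) = 658503 + 2916 = 661419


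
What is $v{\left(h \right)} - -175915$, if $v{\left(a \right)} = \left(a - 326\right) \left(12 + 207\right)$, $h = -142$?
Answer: $73423$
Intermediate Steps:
$v{\left(a \right)} = -71394 + 219 a$ ($v{\left(a \right)} = \left(-326 + a\right) 219 = -71394 + 219 a$)
$v{\left(h \right)} - -175915 = \left(-71394 + 219 \left(-142\right)\right) - -175915 = \left(-71394 - 31098\right) + 175915 = -102492 + 175915 = 73423$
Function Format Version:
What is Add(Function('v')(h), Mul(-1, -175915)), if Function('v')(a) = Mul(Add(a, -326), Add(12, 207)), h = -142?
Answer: 73423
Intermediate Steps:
Function('v')(a) = Add(-71394, Mul(219, a)) (Function('v')(a) = Mul(Add(-326, a), 219) = Add(-71394, Mul(219, a)))
Add(Function('v')(h), Mul(-1, -175915)) = Add(Add(-71394, Mul(219, -142)), Mul(-1, -175915)) = Add(Add(-71394, -31098), 175915) = Add(-102492, 175915) = 73423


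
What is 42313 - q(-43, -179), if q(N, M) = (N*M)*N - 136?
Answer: 373420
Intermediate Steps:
q(N, M) = -136 + M*N² (q(N, M) = (M*N)*N - 136 = M*N² - 136 = -136 + M*N²)
42313 - q(-43, -179) = 42313 - (-136 - 179*(-43)²) = 42313 - (-136 - 179*1849) = 42313 - (-136 - 330971) = 42313 - 1*(-331107) = 42313 + 331107 = 373420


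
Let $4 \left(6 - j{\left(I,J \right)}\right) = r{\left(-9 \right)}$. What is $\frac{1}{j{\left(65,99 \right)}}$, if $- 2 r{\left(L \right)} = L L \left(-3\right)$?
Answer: $- \frac{8}{195} \approx -0.041026$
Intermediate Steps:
$r{\left(L \right)} = \frac{3 L^{2}}{2}$ ($r{\left(L \right)} = - \frac{L L \left(-3\right)}{2} = - \frac{L^{2} \left(-3\right)}{2} = - \frac{\left(-3\right) L^{2}}{2} = \frac{3 L^{2}}{2}$)
$j{\left(I,J \right)} = - \frac{195}{8}$ ($j{\left(I,J \right)} = 6 - \frac{\frac{3}{2} \left(-9\right)^{2}}{4} = 6 - \frac{\frac{3}{2} \cdot 81}{4} = 6 - \frac{243}{8} = - \frac{195}{8}$)
$\frac{1}{j{\left(65,99 \right)}} = \frac{1}{- \frac{195}{8}} = - \frac{8}{195}$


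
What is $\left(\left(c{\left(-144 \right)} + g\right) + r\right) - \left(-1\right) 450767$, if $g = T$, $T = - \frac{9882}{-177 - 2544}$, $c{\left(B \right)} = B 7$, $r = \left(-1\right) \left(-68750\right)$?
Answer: $\frac{470290957}{907} \approx 5.1851 \cdot 10^{5}$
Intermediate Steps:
$r = 68750$
$c{\left(B \right)} = 7 B$
$T = \frac{3294}{907}$ ($T = - \frac{9882}{-177 - 2544} = - \frac{9882}{-2721} = \left(-9882\right) \left(- \frac{1}{2721}\right) = \frac{3294}{907} \approx 3.6318$)
$g = \frac{3294}{907} \approx 3.6318$
$\left(\left(c{\left(-144 \right)} + g\right) + r\right) - \left(-1\right) 450767 = \left(\left(7 \left(-144\right) + \frac{3294}{907}\right) + 68750\right) - \left(-1\right) 450767 = \left(\left(-1008 + \frac{3294}{907}\right) + 68750\right) - -450767 = \left(- \frac{910962}{907} + 68750\right) + 450767 = \frac{61445288}{907} + 450767 = \frac{470290957}{907}$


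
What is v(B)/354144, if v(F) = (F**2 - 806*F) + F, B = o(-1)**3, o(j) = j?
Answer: 13/5712 ≈ 0.0022759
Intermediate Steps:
B = -1 (B = (-1)**3 = -1)
v(F) = F**2 - 805*F
v(B)/354144 = -(-805 - 1)/354144 = -1*(-806)*(1/354144) = 806*(1/354144) = 13/5712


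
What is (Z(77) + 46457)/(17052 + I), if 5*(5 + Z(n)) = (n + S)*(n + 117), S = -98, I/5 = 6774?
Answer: 12677/14145 ≈ 0.89622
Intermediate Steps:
I = 33870 (I = 5*6774 = 33870)
Z(n) = -5 + (-98 + n)*(117 + n)/5 (Z(n) = -5 + ((n - 98)*(n + 117))/5 = -5 + ((-98 + n)*(117 + n))/5 = -5 + (-98 + n)*(117 + n)/5)
(Z(77) + 46457)/(17052 + I) = ((-11491/5 + (⅕)*77² + (19/5)*77) + 46457)/(17052 + 33870) = ((-11491/5 + (⅕)*5929 + 1463/5) + 46457)/50922 = ((-11491/5 + 5929/5 + 1463/5) + 46457)*(1/50922) = (-4099/5 + 46457)*(1/50922) = (228186/5)*(1/50922) = 12677/14145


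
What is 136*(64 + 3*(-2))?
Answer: 7888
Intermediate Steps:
136*(64 + 3*(-2)) = 136*(64 - 6) = 136*58 = 7888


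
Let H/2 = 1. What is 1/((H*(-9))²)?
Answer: 1/324 ≈ 0.0030864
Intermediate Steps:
H = 2 (H = 2*1 = 2)
1/((H*(-9))²) = 1/((2*(-9))²) = 1/((-18)²) = 1/324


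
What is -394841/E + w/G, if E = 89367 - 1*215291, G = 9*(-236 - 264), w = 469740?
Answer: -956245921/9444300 ≈ -101.25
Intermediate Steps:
G = -4500 (G = 9*(-500) = -4500)
E = -125924 (E = 89367 - 215291 = -125924)
-394841/E + w/G = -394841/(-125924) + 469740/(-4500) = -394841*(-1/125924) + 469740*(-1/4500) = 394841/125924 - 7829/75 = -956245921/9444300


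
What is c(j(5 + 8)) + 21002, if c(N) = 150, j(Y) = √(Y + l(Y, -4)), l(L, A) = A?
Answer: 21152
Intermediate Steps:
j(Y) = √(-4 + Y) (j(Y) = √(Y - 4) = √(-4 + Y))
c(j(5 + 8)) + 21002 = 150 + 21002 = 21152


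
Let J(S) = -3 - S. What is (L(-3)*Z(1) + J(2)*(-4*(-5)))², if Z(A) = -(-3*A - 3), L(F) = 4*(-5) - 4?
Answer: 59536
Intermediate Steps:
L(F) = -24 (L(F) = -20 - 4 = -24)
Z(A) = 3 + 3*A (Z(A) = -(-3 - 3*A) = 3 + 3*A)
(L(-3)*Z(1) + J(2)*(-4*(-5)))² = (-24*(3 + 3*1) + (-3 - 1*2)*(-4*(-5)))² = (-24*(3 + 3) + (-3 - 2)*20)² = (-24*6 - 5*20)² = (-144 - 100)² = (-244)² = 59536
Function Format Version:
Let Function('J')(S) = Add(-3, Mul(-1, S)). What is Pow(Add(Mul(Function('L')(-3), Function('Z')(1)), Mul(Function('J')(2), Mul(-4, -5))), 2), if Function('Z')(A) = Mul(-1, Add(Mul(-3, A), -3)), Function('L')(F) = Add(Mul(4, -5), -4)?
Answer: 59536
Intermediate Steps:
Function('L')(F) = -24 (Function('L')(F) = Add(-20, -4) = -24)
Function('Z')(A) = Add(3, Mul(3, A)) (Function('Z')(A) = Mul(-1, Add(-3, Mul(-3, A))) = Add(3, Mul(3, A)))
Pow(Add(Mul(Function('L')(-3), Function('Z')(1)), Mul(Function('J')(2), Mul(-4, -5))), 2) = Pow(Add(Mul(-24, Add(3, Mul(3, 1))), Mul(Add(-3, Mul(-1, 2)), Mul(-4, -5))), 2) = Pow(Add(Mul(-24, Add(3, 3)), Mul(Add(-3, -2), 20)), 2) = Pow(Add(Mul(-24, 6), Mul(-5, 20)), 2) = Pow(Add(-144, -100), 2) = Pow(-244, 2) = 59536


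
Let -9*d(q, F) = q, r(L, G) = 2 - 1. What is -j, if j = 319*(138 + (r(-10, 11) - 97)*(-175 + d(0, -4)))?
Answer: -5403222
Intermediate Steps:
r(L, G) = 1
d(q, F) = -q/9
j = 5403222 (j = 319*(138 + (1 - 97)*(-175 - ⅑*0)) = 319*(138 - 96*(-175 + 0)) = 319*(138 - 96*(-175)) = 319*(138 + 16800) = 319*16938 = 5403222)
-j = -1*5403222 = -5403222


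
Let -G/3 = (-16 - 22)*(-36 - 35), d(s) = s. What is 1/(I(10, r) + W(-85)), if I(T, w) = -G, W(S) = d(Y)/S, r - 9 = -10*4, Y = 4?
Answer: 85/687986 ≈ 0.00012355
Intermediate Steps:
G = -8094 (G = -3*(-16 - 22)*(-36 - 35) = -(-114)*(-71) = -3*2698 = -8094)
r = -31 (r = 9 - 10*4 = 9 - 40 = -31)
W(S) = 4/S
I(T, w) = 8094 (I(T, w) = -1*(-8094) = 8094)
1/(I(10, r) + W(-85)) = 1/(8094 + 4/(-85)) = 1/(8094 + 4*(-1/85)) = 1/(8094 - 4/85) = 1/(687986/85) = 85/687986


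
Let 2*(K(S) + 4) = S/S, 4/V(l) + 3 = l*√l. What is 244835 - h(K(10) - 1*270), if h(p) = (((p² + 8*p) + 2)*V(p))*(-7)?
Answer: 8014291571341/32733479 + 444876194*I*√1094/32733479 ≈ 2.4483e+5 + 449.53*I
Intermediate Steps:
V(l) = 4/(-3 + l^(3/2)) (V(l) = 4/(-3 + l*√l) = 4/(-3 + l^(3/2)))
K(S) = -7/2 (K(S) = -4 + (S/S)/2 = -4 + (½)*1 = -4 + ½ = -7/2)
h(p) = -28*(2 + p² + 8*p)/(-3 + p^(3/2)) (h(p) = (((p² + 8*p) + 2)*(4/(-3 + p^(3/2))))*(-7) = ((2 + p² + 8*p)*(4/(-3 + p^(3/2))))*(-7) = (4*(2 + p² + 8*p)/(-3 + p^(3/2)))*(-7) = -28*(2 + p² + 8*p)/(-3 + p^(3/2)))
244835 - h(K(10) - 1*270) = 244835 - 28*(-2 - (-7/2 - 1*270)² - 8*(-7/2 - 1*270))/(-3 + (-7/2 - 1*270)^(3/2)) = 244835 - 28*(-2 - (-7/2 - 270)² - 8*(-7/2 - 270))/(-3 + (-7/2 - 270)^(3/2)) = 244835 - 28*(-2 - (-547/2)² - 8*(-547/2))/(-3 + (-547/2)^(3/2)) = 244835 - 28*(-2 - 1*299209/4 + 2188)/(-3 - 547*I*√1094/4) = 244835 - 28*(-2 - 299209/4 + 2188)/(-3 - 547*I*√1094/4) = 244835 - 28*(-290465)/((-3 - 547*I*√1094/4)*4) = 244835 - (-2033255)/(-3 - 547*I*√1094/4) = 244835 + 2033255/(-3 - 547*I*√1094/4)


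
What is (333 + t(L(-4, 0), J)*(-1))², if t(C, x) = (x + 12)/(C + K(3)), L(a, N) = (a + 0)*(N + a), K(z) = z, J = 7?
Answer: 110224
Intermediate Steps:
L(a, N) = a*(N + a)
t(C, x) = (12 + x)/(3 + C) (t(C, x) = (x + 12)/(C + 3) = (12 + x)/(3 + C))
(333 + t(L(-4, 0), J)*(-1))² = (333 + ((12 + 7)/(3 - 4*(0 - 4)))*(-1))² = (333 + (19/(3 - 4*(-4)))*(-1))² = (333 + (19/(3 + 16))*(-1))² = (333 + (19/19)*(-1))² = (333 + ((1/19)*19)*(-1))² = (333 + 1*(-1))² = (333 - 1)² = 332² = 110224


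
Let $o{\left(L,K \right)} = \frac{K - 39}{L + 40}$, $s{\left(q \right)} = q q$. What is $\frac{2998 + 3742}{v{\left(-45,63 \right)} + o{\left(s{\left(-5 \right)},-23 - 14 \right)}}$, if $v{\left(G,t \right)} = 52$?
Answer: $\frac{109525}{826} \approx 132.6$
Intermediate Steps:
$s{\left(q \right)} = q^{2}$
$o{\left(L,K \right)} = \frac{-39 + K}{40 + L}$
$\frac{2998 + 3742}{v{\left(-45,63 \right)} + o{\left(s{\left(-5 \right)},-23 - 14 \right)}} = \frac{2998 + 3742}{52 + \frac{-39 - 37}{40 + \left(-5\right)^{2}}} = \frac{6740}{52 + \frac{-39 - 37}{40 + 25}} = \frac{6740}{52 + \frac{-39 - 37}{65}} = \frac{6740}{52 + \frac{1}{65} \left(-76\right)} = \frac{6740}{52 - \frac{76}{65}} = \frac{6740}{\frac{3304}{65}} = 6740 \cdot \frac{65}{3304} = \frac{109525}{826}$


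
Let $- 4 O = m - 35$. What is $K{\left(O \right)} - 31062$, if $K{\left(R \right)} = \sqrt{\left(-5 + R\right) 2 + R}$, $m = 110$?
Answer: $-31062 + \frac{i \sqrt{265}}{2} \approx -31062.0 + 8.1394 i$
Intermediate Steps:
$O = - \frac{75}{4}$ ($O = - \frac{110 - 35}{4} = \left(- \frac{1}{4}\right) 75 = - \frac{75}{4} \approx -18.75$)
$K{\left(R \right)} = \sqrt{-10 + 3 R}$ ($K{\left(R \right)} = \sqrt{\left(-10 + 2 R\right) + R} = \sqrt{-10 + 3 R}$)
$K{\left(O \right)} - 31062 = \sqrt{-10 + 3 \left(- \frac{75}{4}\right)} - 31062 = \sqrt{-10 - \frac{225}{4}} - 31062 = \sqrt{- \frac{265}{4}} - 31062 = \frac{i \sqrt{265}}{2} - 31062 = -31062 + \frac{i \sqrt{265}}{2}$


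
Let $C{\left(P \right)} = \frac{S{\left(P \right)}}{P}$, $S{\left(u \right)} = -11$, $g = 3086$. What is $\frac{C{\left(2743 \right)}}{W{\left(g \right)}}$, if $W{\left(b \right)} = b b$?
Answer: $- \frac{11}{26122675228} \approx -4.2109 \cdot 10^{-10}$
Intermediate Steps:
$W{\left(b \right)} = b^{2}$
$C{\left(P \right)} = - \frac{11}{P}$
$\frac{C{\left(2743 \right)}}{W{\left(g \right)}} = \frac{\left(-11\right) \frac{1}{2743}}{3086^{2}} = \frac{\left(-11\right) \frac{1}{2743}}{9523396} = \left(- \frac{11}{2743}\right) \frac{1}{9523396} = - \frac{11}{26122675228}$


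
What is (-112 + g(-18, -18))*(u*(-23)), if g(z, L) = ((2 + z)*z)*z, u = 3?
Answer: 365424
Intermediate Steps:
g(z, L) = z²*(2 + z) (g(z, L) = (z*(2 + z))*z = z²*(2 + z))
(-112 + g(-18, -18))*(u*(-23)) = (-112 + (-18)²*(2 - 18))*(3*(-23)) = (-112 + 324*(-16))*(-69) = (-112 - 5184)*(-69) = -5296*(-69) = 365424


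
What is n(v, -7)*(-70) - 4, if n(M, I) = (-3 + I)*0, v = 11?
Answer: -4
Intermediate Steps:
n(M, I) = 0
n(v, -7)*(-70) - 4 = 0*(-70) - 4 = 0 - 4 = -4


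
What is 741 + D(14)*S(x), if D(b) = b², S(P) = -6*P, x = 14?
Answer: -15723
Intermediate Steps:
741 + D(14)*S(x) = 741 + 14²*(-6*14) = 741 + 196*(-84) = 741 - 16464 = -15723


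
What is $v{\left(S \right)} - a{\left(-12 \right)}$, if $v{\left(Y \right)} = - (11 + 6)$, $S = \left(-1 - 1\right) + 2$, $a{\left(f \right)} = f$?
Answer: $-5$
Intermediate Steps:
$S = 0$ ($S = -2 + 2 = 0$)
$v{\left(Y \right)} = -17$ ($v{\left(Y \right)} = \left(-1\right) 17 = -17$)
$v{\left(S \right)} - a{\left(-12 \right)} = -17 - -12 = -17 + 12 = -5$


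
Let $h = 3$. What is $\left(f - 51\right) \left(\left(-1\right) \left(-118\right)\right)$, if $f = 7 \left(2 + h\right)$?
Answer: $-1888$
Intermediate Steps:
$f = 35$ ($f = 7 \left(2 + 3\right) = 7 \cdot 5 = 35$)
$\left(f - 51\right) \left(\left(-1\right) \left(-118\right)\right) = \left(35 - 51\right) \left(\left(-1\right) \left(-118\right)\right) = \left(-16\right) 118 = -1888$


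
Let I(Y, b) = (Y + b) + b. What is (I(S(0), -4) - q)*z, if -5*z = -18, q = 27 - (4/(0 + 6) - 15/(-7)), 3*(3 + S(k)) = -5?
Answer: -4644/35 ≈ -132.69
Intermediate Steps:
S(k) = -14/3 (S(k) = -3 + (⅓)*(-5) = -3 - 5/3 = -14/3)
I(Y, b) = Y + 2*b
q = 508/21 (q = 27 - (4/6 - 15*(-⅐)) = 27 - (4*(⅙) + 15/7) = 27 - (⅔ + 15/7) = 27 - 1*59/21 = 27 - 59/21 = 508/21 ≈ 24.190)
z = 18/5 (z = -⅕*(-18) = 18/5 ≈ 3.6000)
(I(S(0), -4) - q)*z = ((-14/3 + 2*(-4)) - 1*508/21)*(18/5) = ((-14/3 - 8) - 508/21)*(18/5) = (-38/3 - 508/21)*(18/5) = -258/7*18/5 = -4644/35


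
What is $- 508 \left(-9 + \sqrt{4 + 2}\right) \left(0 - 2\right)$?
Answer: $-9144 + 1016 \sqrt{6} \approx -6655.3$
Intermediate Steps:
$- 508 \left(-9 + \sqrt{4 + 2}\right) \left(0 - 2\right) = - 508 \left(-9 + \sqrt{6}\right) \left(-2\right) = - 508 \left(18 - 2 \sqrt{6}\right) = -9144 + 1016 \sqrt{6}$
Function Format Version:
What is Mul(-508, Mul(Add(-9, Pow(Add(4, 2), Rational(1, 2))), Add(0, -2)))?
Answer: Add(-9144, Mul(1016, Pow(6, Rational(1, 2)))) ≈ -6655.3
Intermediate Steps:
Mul(-508, Mul(Add(-9, Pow(Add(4, 2), Rational(1, 2))), Add(0, -2))) = Mul(-508, Mul(Add(-9, Pow(6, Rational(1, 2))), -2)) = Mul(-508, Add(18, Mul(-2, Pow(6, Rational(1, 2))))) = Add(-9144, Mul(1016, Pow(6, Rational(1, 2))))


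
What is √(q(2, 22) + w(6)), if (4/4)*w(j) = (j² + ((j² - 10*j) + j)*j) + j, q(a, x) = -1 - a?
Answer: I*√69 ≈ 8.3066*I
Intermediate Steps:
w(j) = j + j² + j*(j² - 9*j) (w(j) = (j² + ((j² - 10*j) + j)*j) + j = (j² + (j² - 9*j)*j) + j = (j² + j*(j² - 9*j)) + j = j + j² + j*(j² - 9*j))
√(q(2, 22) + w(6)) = √((-1 - 1*2) + 6*(1 + 6² - 8*6)) = √((-1 - 2) + 6*(1 + 36 - 48)) = √(-3 + 6*(-11)) = √(-3 - 66) = √(-69) = I*√69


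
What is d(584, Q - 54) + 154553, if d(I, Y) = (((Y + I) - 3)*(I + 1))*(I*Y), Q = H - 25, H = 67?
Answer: -2332563367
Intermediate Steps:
Q = 42 (Q = 67 - 25 = 42)
d(I, Y) = I*Y*(1 + I)*(-3 + I + Y) (d(I, Y) = (((I + Y) - 3)*(1 + I))*(I*Y) = ((-3 + I + Y)*(1 + I))*(I*Y) = ((1 + I)*(-3 + I + Y))*(I*Y) = I*Y*(1 + I)*(-3 + I + Y))
d(584, Q - 54) + 154553 = 584*(42 - 54)*(-3 + (42 - 54) + 584**2 - 2*584 + 584*(42 - 54)) + 154553 = 584*(-12)*(-3 - 12 + 341056 - 1168 + 584*(-12)) + 154553 = 584*(-12)*(-3 - 12 + 341056 - 1168 - 7008) + 154553 = 584*(-12)*332865 + 154553 = -2332717920 + 154553 = -2332563367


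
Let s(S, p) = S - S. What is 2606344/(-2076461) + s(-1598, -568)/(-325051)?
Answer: -2606344/2076461 ≈ -1.2552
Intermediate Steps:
s(S, p) = 0
2606344/(-2076461) + s(-1598, -568)/(-325051) = 2606344/(-2076461) + 0/(-325051) = 2606344*(-1/2076461) + 0*(-1/325051) = -2606344/2076461 + 0 = -2606344/2076461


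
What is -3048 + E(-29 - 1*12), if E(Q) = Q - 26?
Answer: -3115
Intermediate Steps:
E(Q) = -26 + Q
-3048 + E(-29 - 1*12) = -3048 + (-26 + (-29 - 1*12)) = -3048 + (-26 + (-29 - 12)) = -3048 + (-26 - 41) = -3048 - 67 = -3115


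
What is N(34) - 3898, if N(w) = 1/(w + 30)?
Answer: -249471/64 ≈ -3898.0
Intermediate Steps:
N(w) = 1/(30 + w)
N(34) - 3898 = 1/(30 + 34) - 3898 = 1/64 - 3898 = -249471/64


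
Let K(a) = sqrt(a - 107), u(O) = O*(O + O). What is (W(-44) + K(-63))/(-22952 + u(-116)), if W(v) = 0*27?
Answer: I*sqrt(170)/3960 ≈ 0.0032925*I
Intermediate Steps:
u(O) = 2*O**2 (u(O) = O*(2*O) = 2*O**2)
K(a) = sqrt(-107 + a)
W(v) = 0
(W(-44) + K(-63))/(-22952 + u(-116)) = (0 + sqrt(-107 - 63))/(-22952 + 2*(-116)**2) = (0 + sqrt(-170))/(-22952 + 2*13456) = (0 + I*sqrt(170))/(-22952 + 26912) = (I*sqrt(170))/3960 = (I*sqrt(170))*(1/3960) = I*sqrt(170)/3960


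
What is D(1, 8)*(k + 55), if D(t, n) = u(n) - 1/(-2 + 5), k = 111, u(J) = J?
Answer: 3818/3 ≈ 1272.7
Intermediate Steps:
D(t, n) = -1/3 + n (D(t, n) = n - 1/(-2 + 5) = n - 1/3 = -1/3 + n)
D(1, 8)*(k + 55) = (-1/3 + 8)*(111 + 55) = (23/3)*166 = 3818/3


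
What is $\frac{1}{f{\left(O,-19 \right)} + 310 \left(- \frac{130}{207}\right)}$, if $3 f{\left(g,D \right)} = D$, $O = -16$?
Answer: $- \frac{207}{41611} \approx -0.0049746$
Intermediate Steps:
$f{\left(g,D \right)} = \frac{D}{3}$
$\frac{1}{f{\left(O,-19 \right)} + 310 \left(- \frac{130}{207}\right)} = \frac{1}{\frac{1}{3} \left(-19\right) + 310 \left(- \frac{130}{207}\right)} = \frac{1}{- \frac{19}{3} + 310 \left(\left(-130\right) \frac{1}{207}\right)} = \frac{1}{- \frac{19}{3} + 310 \left(- \frac{130}{207}\right)} = \frac{1}{- \frac{19}{3} - \frac{40300}{207}} = \frac{1}{- \frac{41611}{207}} = - \frac{207}{41611}$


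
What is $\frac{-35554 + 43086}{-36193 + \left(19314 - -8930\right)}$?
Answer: $- \frac{7532}{7949} \approx -0.94754$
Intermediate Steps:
$\frac{-35554 + 43086}{-36193 + \left(19314 - -8930\right)} = \frac{7532}{-36193 + \left(19314 + 8930\right)} = \frac{7532}{-36193 + 28244} = \frac{7532}{-7949} = 7532 \left(- \frac{1}{7949}\right) = - \frac{7532}{7949}$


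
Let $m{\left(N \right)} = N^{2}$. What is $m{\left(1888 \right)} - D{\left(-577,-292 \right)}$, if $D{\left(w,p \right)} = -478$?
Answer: $3565022$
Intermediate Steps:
$m{\left(1888 \right)} - D{\left(-577,-292 \right)} = 1888^{2} - -478 = 3564544 + 478 = 3565022$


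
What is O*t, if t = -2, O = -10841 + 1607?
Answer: 18468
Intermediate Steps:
O = -9234
O*t = -9234*(-2) = 18468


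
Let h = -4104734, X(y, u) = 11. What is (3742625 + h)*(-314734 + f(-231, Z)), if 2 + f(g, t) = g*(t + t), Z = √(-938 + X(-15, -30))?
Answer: 113968738224 + 501883074*I*√103 ≈ 1.1397e+11 + 5.0936e+9*I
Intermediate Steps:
Z = 3*I*√103 (Z = √(-938 + 11) = √(-927) = 3*I*√103 ≈ 30.447*I)
f(g, t) = -2 + 2*g*t (f(g, t) = -2 + g*(t + t) = -2 + g*(2*t) = -2 + 2*g*t)
(3742625 + h)*(-314734 + f(-231, Z)) = (3742625 - 4104734)*(-314734 + (-2 + 2*(-231)*(3*I*√103))) = -362109*(-314734 + (-2 - 1386*I*√103)) = -362109*(-314736 - 1386*I*√103) = 113968738224 + 501883074*I*√103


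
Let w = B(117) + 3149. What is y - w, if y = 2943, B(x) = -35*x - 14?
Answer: 3903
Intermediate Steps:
B(x) = -14 - 35*x
w = -960 (w = (-14 - 35*117) + 3149 = (-14 - 4095) + 3149 = -4109 + 3149 = -960)
y - w = 2943 - 1*(-960) = 2943 + 960 = 3903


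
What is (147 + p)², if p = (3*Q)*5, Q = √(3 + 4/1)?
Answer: 23184 + 4410*√7 ≈ 34852.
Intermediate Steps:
Q = √7 (Q = √(3 + 4*1) = √(3 + 4) = √7 ≈ 2.6458)
p = 15*√7 (p = (3*√7)*5 = 15*√7 ≈ 39.686)
(147 + p)² = (147 + 15*√7)²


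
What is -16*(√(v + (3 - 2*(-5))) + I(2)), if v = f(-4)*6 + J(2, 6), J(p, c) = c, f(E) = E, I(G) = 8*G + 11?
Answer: -432 - 16*I*√5 ≈ -432.0 - 35.777*I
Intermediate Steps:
I(G) = 11 + 8*G
v = -18 (v = -4*6 + 6 = -24 + 6 = -18)
-16*(√(v + (3 - 2*(-5))) + I(2)) = -16*(√(-18 + (3 - 2*(-5))) + (11 + 8*2)) = -16*(√(-18 + (3 + 10)) + (11 + 16)) = -16*(√(-18 + 13) + 27) = -16*(√(-5) + 27) = -16*(I*√5 + 27) = -16*(27 + I*√5) = -432 - 16*I*√5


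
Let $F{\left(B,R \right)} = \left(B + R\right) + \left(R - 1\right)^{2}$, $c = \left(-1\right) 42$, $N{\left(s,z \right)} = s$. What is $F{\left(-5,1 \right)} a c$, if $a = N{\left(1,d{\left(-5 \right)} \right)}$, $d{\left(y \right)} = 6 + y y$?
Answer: $168$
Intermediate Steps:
$d{\left(y \right)} = 6 + y^{2}$
$c = -42$
$a = 1$
$F{\left(B,R \right)} = B + R + \left(-1 + R\right)^{2}$ ($F{\left(B,R \right)} = \left(B + R\right) + \left(-1 + R\right)^{2} = B + R + \left(-1 + R\right)^{2}$)
$F{\left(-5,1 \right)} a c = \left(-5 + 1 + \left(-1 + 1\right)^{2}\right) 1 \left(-42\right) = \left(-5 + 1 + 0^{2}\right) 1 \left(-42\right) = \left(-5 + 1 + 0\right) 1 \left(-42\right) = \left(-4\right) 1 \left(-42\right) = \left(-4\right) \left(-42\right) = 168$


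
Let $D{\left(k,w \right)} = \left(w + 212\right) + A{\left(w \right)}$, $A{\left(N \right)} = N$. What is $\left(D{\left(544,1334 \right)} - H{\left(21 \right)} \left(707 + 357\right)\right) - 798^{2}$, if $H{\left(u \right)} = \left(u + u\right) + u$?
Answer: $-700956$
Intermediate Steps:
$H{\left(u \right)} = 3 u$ ($H{\left(u \right)} = 2 u + u = 3 u$)
$D{\left(k,w \right)} = 212 + 2 w$ ($D{\left(k,w \right)} = \left(w + 212\right) + w = \left(212 + w\right) + w = 212 + 2 w$)
$\left(D{\left(544,1334 \right)} - H{\left(21 \right)} \left(707 + 357\right)\right) - 798^{2} = \left(\left(212 + 2 \cdot 1334\right) - 3 \cdot 21 \left(707 + 357\right)\right) - 798^{2} = \left(\left(212 + 2668\right) - 63 \cdot 1064\right) - 636804 = \left(2880 - 67032\right) - 636804 = -64152 - 636804 = -700956$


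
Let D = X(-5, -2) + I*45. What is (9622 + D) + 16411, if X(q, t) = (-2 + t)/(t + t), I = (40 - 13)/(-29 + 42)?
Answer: 339657/13 ≈ 26127.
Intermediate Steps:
I = 27/13 ≈ 2.0769
X(q, t) = (-2 + t)/(2*t) (X(q, t) = (-2 + t)/((2*t)) = (-2 + t)*(1/(2*t)) = (-2 + t)/(2*t))
D = 1228/13 (D = (1/2)*(-2 - 2)/(-2) + (27/13)*45 = (1/2)*(-1/2)*(-4) + 1215/13 = 1 + 1215/13 = 1228/13 ≈ 94.462)
(9622 + D) + 16411 = (9622 + 1228/13) + 16411 = 126314/13 + 16411 = 339657/13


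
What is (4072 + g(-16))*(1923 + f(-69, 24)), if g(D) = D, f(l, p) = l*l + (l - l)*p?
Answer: 27110304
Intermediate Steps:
f(l, p) = l**2 (f(l, p) = l**2 + 0*p = l**2 + 0 = l**2)
(4072 + g(-16))*(1923 + f(-69, 24)) = (4072 - 16)*(1923 + (-69)**2) = 4056*(1923 + 4761) = 4056*6684 = 27110304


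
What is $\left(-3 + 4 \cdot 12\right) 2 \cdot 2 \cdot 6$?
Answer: $1080$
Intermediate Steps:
$\left(-3 + 4 \cdot 12\right) 2 \cdot 2 \cdot 6 = \left(-3 + 48\right) 4 \cdot 6 = 45 \cdot 24 = 1080$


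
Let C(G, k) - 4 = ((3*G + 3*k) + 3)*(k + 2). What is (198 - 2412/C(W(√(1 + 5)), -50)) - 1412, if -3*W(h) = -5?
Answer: -2070473/1705 ≈ -1214.4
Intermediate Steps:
W(h) = 5/3 (W(h) = -⅓*(-5) = 5/3)
C(G, k) = 4 + (2 + k)*(3 + 3*G + 3*k) (C(G, k) = 4 + ((3*G + 3*k) + 3)*(k + 2) = 4 + (3 + 3*G + 3*k)*(2 + k) = 4 + (2 + k)*(3 + 3*G + 3*k))
(198 - 2412/C(W(√(1 + 5)), -50)) - 1412 = (198 - 2412/(10 + 3*(-50)² + 6*(5/3) + 9*(-50) + 3*(5/3)*(-50))) - 1412 = (198 - 2412/(10 + 3*2500 + 10 - 450 - 250)) - 1412 = (198 - 2412/(10 + 7500 + 10 - 450 - 250)) - 1412 = (198 - 2412/6820) - 1412 = (198 - 2412*1/6820) - 1412 = (198 - 603/1705) - 1412 = 336987/1705 - 1412 = -2070473/1705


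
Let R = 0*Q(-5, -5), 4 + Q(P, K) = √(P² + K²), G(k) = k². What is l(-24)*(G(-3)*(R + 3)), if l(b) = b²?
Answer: 15552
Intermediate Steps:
Q(P, K) = -4 + √(K² + P²) (Q(P, K) = -4 + √(P² + K²) = -4 + √(K² + P²))
R = 0 (R = 0*(-4 + √((-5)² + (-5)²)) = 0*(-4 + √(25 + 25)) = 0*(-4 + √50) = 0*(-4 + 5*√2) = 0)
l(-24)*(G(-3)*(R + 3)) = (-24)²*((-3)²*(0 + 3)) = 576*(9*3) = 576*27 = 15552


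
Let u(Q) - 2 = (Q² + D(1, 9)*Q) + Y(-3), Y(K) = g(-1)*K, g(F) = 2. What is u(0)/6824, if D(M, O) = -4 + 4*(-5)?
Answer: -1/1706 ≈ -0.00058617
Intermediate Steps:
D(M, O) = -24 (D(M, O) = -4 - 20 = -24)
Y(K) = 2*K
u(Q) = -4 + Q² - 24*Q (u(Q) = 2 + ((Q² - 24*Q) + 2*(-3)) = 2 + ((Q² - 24*Q) - 6) = 2 + (-6 + Q² - 24*Q) = -4 + Q² - 24*Q)
u(0)/6824 = (-4 + 0² - 24*0)/6824 = (-4 + 0 + 0)*(1/6824) = -4*1/6824 = -1/1706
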